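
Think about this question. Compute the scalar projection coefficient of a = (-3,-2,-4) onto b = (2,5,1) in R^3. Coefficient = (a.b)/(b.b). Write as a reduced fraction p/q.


Projection coefficient = (a . b) / (b . b)
a . b = (-3)*2 + (-2)*5 + (-4)*1
= -6 + (-10) + (-4) = -20
b . b = 2^2 + 5^2 + 1^2
= 4 + 25 + 1 = 30
Coefficient = -20/30
In lowest terms: -2/3


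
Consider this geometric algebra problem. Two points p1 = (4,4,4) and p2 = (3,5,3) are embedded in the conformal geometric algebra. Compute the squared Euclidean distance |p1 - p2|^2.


p1 - p2 = (1, -1, 1)
|p1 - p2|^2 = 1^2 + (-1)^2 + 1^2
= 1 + 1 + 1
= 3


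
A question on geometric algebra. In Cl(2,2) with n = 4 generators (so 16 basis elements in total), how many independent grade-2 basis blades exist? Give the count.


Number of grade-k basis blades in Cl(p,q) with n = p + q is C(n, k).
n = 2 + 2 = 4
C(4, 2) = 4! / (2! * 2!)
= 24 / (2 * 2)
= 6


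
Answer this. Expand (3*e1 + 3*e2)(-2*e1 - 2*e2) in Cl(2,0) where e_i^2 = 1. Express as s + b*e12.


Expand: (3*e1 + 3*e2)(-2*e1 - 2*e2)
= 3*(-2)*e1e1 + 3*(-2)*e1e2 + 3*(-2)*e2e1 + 3*(-2)*e2e2
Using e1^2 = e2^2 = 1, e2e1 = -e1e2:
Scalar part s = 3*(-2) + 3*(-2) = -6 + (-6) = -12
Bivector part b = 3*(-2) - 3*(-2) = -6 - (-6) = 0
uv = -12 + 0*e12


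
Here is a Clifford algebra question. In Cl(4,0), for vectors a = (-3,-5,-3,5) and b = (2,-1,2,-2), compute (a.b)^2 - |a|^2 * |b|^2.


a . b = (-3)*2 + (-5)*(-1) + (-3)*2 + 5*(-2)
= -6 + 5 + (-6) + (-10) = -17
|a|^2 = (-3)^2 + (-5)^2 + (-3)^2 + 5^2 = 68
|b|^2 = 2^2 + (-1)^2 + 2^2 + (-2)^2 = 13
(a.b)^2 = (-17)^2 = 289
|a|^2 * |b|^2 = 68 * 13 = 884
Result = 289 - 884 = -595


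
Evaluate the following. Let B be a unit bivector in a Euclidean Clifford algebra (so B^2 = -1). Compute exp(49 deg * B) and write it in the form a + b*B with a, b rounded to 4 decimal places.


For a unit bivector B with B^2 = -1, the exponential series gives
e^(theta*B) = cos(theta) + sin(theta)*B (the GA analogue of Euler's formula).
theta = 49 degrees = 0.855211 rad
cos(49 deg) = 0.6561
sin(49 deg) = 0.7547
exp(theta*B) = 0.6561 + 0.7547*B


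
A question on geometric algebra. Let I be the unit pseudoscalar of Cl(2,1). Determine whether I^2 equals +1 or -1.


The pseudoscalar I = e1...e_n (product of all n generators) of Cl(p,q) satisfies I^2 = (-1)^(q + n(n-1)/2).
p = 2, q = 1, n = p + q = 3
n(n-1)/2 = 3 * 2 / 2 = 3
Exponent = q + n(n-1)/2 = 1 + 3 = 4
I^2 = (-1)^4 = +1


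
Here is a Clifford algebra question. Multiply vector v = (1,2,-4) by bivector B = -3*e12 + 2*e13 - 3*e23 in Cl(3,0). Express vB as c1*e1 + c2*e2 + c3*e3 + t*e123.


vB has grade-1 (vector) and grade-3 (trivector) parts: vB = (v _| B) + (v ^ B).
Vector part <vB>_1:
  e1: -v2*b12 - v3*b13 = -(2)*(-3) - (-4)*(2) = 14
  e2: v1*b12 - v3*b23 = (1)*(-3) - (-4)*(-3) = -15
  e3: v1*b13 + v2*b23 = (1)*(2) + (2)*(-3) = -4
Trivector part <vB>_3:
  e123: v1*b23 - v2*b13 + v3*b12 = (1)*(-3) - (2)*(2) + (-4)*(-3) = 5
vB = 14*e1 - 15*e2 - 4*e3 + 5*e123


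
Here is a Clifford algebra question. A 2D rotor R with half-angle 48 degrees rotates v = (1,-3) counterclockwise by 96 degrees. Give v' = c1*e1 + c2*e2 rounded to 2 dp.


Rotor R = cos(48deg) - sin(48deg)*e12
Rotation angle theta = 2 * 48 = 96 degrees
v' = R*v*~R rotates v by theta.
cos(96deg) = -0.1045, sin(96deg) = 0.9945
v'_1 = 1*cos(96deg) - (-3)*sin(96deg)
= 1*(-0.1045) - (-3)*0.9945
= 2.88
v'_2 = 1*sin(96deg) + (-3)*cos(96deg)
= 1*0.9945 + (-3)*(-0.1045)
= 1.31
v' = 2.88*e1 + 1.31*e2


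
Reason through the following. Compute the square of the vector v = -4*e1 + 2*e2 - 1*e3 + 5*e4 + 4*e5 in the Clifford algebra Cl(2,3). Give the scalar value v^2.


v^2 = sum of c_i^2 * e_i^2
Positive signature terms (e_i^2 = +1): (-4)^2 + 2^2 = 20
Negative signature terms (e_j^2 = -1): (-1)^2 + 5^2 + 4^2 = 42
v^2 = 20 - 42 = -22


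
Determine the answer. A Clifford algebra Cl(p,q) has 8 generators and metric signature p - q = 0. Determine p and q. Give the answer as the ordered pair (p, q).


We need p + q = 8 and p - q = 0.
Adding: 2p = 8 + 0 = 8, so p = 4.
Then q = 8 - 4 = 4.
(p, q) = (4, 4)


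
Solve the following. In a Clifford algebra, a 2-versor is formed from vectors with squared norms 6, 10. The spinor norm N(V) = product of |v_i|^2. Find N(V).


Spinor norm N(V) = |v1|^2 * |v2|^2 * ... * |v2|^2
= 6 * 10
Running product: 6, 60
N(V) = 60


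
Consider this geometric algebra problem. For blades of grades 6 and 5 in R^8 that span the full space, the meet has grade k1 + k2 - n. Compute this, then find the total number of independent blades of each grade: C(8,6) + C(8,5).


Meet grade = grade(A) + grade(B) - n
= 6 + 5 - 8 = 3
C(8,6) = 28
C(8,5) = 56
dim_A + dim_B = 28 + 56 = 84


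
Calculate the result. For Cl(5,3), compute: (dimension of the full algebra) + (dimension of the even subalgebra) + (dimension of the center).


n = 5 + 3 = 8
Total dim = 2^8 = 256
Even subalgebra dim = 2^7 = 128
n is even, so center dim = 1
Sum = 256 + 128 + 1 = 385


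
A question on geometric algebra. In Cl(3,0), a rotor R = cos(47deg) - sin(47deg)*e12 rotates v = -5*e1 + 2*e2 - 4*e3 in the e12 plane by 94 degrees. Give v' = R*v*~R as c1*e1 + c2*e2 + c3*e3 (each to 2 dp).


Rotor R = cos(47deg) - sin(47deg)*e12
Rotation angle theta = 2 * 47 = 94 degrees in the e12 plane (e1 -> e2).
The component perpendicular to the plane (e3) is invariant: v'_3 = v3 = -4.00
cos(94deg) = -0.0698, sin(94deg) = 0.9976
v'_1 = v1*cos(theta) - v2*sin(theta) = -5*(-0.0698) - 2*0.9976 = -1.65
v'_2 = v1*sin(theta) + v2*cos(theta) = -5*0.9976 + 2*(-0.0698) = -5.13
v' = -1.65*e1 - 5.13*e2 - 4.00*e3


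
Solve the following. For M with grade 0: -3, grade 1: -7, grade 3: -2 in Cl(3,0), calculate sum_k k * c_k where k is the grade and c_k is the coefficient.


Grade-weighted sum = sum of grade_k * coefficient_k
0*(-3) = 0
1*(-7) = -7
3*(-2) = -6
Total = 0 + (-7) + (-6) = -13


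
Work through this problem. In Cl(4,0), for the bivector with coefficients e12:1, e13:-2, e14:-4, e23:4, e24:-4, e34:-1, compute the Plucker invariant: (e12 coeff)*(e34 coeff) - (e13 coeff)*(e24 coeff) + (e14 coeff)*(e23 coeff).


Plucker relation: af - be + cd
a*f = 1*(-1) = -1
b*e = (-2)*(-4) = 8
c*d = (-4)*4 = -16
af - be + cd = -1 - 8 + (-16)
= -25


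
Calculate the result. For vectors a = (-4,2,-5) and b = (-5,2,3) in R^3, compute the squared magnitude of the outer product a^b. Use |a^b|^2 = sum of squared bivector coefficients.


a wedge b = (a1*b2 - a2*b1)*e12 + (a1*b3 - a3*b1)*e13 + (a2*b3 - a3*b2)*e23
e12 coeff: (-4)*2 - 2*(-5) = -8 - (-10) = 2
e13 coeff: (-4)*3 - (-5)*(-5) = -12 - 25 = -37
e23 coeff: 2*3 - (-5)*2 = 6 - (-10) = 16
|a wedge b|^2 = 2^2 + (-37)^2 + 16^2
= 4 + 1369 + 256
= 1629


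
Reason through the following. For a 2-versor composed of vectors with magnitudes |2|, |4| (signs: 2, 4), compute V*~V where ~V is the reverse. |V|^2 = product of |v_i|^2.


Each vector v_i has |v_i|^2 = s_i^2
Squared scales: 2^2 = 4, 4^2 = 16
|V|^2 = 4 * 16
= 64


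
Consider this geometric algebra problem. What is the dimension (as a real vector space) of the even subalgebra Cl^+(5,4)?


Even subalgebra dimension = 2^(n-1)
n = 5 + 4 = 9
2^(9 - 1) = 2^8 = 256
Verification: sum of C(9,k) for even k = 1 + 36 + 126 + 84 + 9 = 256
Result = 256


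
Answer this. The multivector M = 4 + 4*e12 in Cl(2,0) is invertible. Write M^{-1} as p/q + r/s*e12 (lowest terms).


M = 4 + 4*e12, where e12^2 = -1.
Since M commutes with its reverse ~M = a - b*e12, M * ~M = a^2 - b^2*e12^2 = a^2 + b^2.
So M^{-1} = ~M / (a^2 + b^2) = (a - b*e12)/(a^2 + b^2).
a^2 + b^2 = 16 + 16 = 32
Scalar part = 4/32 = 1/8
Bivector coeff = -4/32 = -1/8
M^{-1} = 1/8 - 1/8*e12


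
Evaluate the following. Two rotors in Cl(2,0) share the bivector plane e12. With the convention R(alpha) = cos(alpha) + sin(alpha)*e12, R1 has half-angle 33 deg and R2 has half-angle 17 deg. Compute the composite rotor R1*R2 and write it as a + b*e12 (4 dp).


Same-plane rotors commute and their half-angles add:
R1*R2 = cos(a1 + a2) + sin(a1 + a2)*e12.
a1 + a2 = 33 + 17 = 50 deg
cos(50 deg) = 0.6428
sin(50 deg) = 0.7660
R1*R2 = 0.6428 + 0.7660*e12


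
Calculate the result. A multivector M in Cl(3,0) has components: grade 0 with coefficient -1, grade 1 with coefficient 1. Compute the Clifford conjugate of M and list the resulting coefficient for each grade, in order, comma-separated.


Clifford conjugate sign for grade k: (-1)^(k(k+1)/2)
Grade 0: (-1)^(0*1/2) = (-1)^0 = 1, coeff -1 -> -1
Grade 1: (-1)^(1*2/2) = (-1)^1 = -1, coeff 1 -> -1
Conjugated coefficients: -1, -1


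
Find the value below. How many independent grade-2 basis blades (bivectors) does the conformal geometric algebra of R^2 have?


The conformal model of R^2 uses Cl(3,1) with m = 2 + 2 = 4 generators.
Number of grade-2 blades = C(m, 2) = C(4, 2)
= 4*3/2 = 6


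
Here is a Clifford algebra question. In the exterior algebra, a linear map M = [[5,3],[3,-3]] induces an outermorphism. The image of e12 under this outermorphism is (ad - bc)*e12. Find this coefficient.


The outermorphism of a linear map f sends e1^e2 to f(e1)^f(e2).
f(e1) = 5*e1 + 3*e2
f(e2) = 3*e1 - 3*e2
f(e1) ^ f(e2) = (5*e1 + 3*e2) ^ (3*e1 - 3*e2)
= 5*(-3)*e12 + 3*3*e21
= (-15 - 9)*e12
= -24*e12
Coefficient = -24


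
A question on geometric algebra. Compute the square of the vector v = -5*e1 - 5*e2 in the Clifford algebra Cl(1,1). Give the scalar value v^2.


v^2 = sum of c_i^2 * e_i^2
Positive signature terms (e_i^2 = +1): (-5)^2 = 25
Negative signature terms (e_j^2 = -1): (-5)^2 = 25
v^2 = 25 - 25 = 0


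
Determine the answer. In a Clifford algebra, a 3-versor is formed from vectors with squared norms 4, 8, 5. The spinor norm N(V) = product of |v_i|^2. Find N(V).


Spinor norm N(V) = |v1|^2 * |v2|^2 * ... * |v3|^2
= 4 * 8 * 5
Running product: 4, 32, 160
N(V) = 160


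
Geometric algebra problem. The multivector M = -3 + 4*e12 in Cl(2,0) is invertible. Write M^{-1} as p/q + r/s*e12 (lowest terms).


M = -3 + 4*e12, where e12^2 = -1.
Since M commutes with its reverse ~M = a - b*e12, M * ~M = a^2 - b^2*e12^2 = a^2 + b^2.
So M^{-1} = ~M / (a^2 + b^2) = (a - b*e12)/(a^2 + b^2).
a^2 + b^2 = 9 + 16 = 25
Scalar part = -3/25 = -3/25
Bivector coeff = -4/25 = -4/25
M^{-1} = -3/25 - 4/25*e12


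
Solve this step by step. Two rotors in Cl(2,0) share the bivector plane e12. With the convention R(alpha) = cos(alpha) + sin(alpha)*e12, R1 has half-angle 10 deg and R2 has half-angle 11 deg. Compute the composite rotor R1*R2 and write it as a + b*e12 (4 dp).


Same-plane rotors commute and their half-angles add:
R1*R2 = cos(a1 + a2) + sin(a1 + a2)*e12.
a1 + a2 = 10 + 11 = 21 deg
cos(21 deg) = 0.9336
sin(21 deg) = 0.3584
R1*R2 = 0.9336 + 0.3584*e12


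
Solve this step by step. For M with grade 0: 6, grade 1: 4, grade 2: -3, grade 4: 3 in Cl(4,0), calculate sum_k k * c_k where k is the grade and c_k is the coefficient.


Grade-weighted sum = sum of grade_k * coefficient_k
0*6 = 0
1*4 = 4
2*(-3) = -6
4*3 = 12
Total = 0 + 4 + (-6) + 12 = 10


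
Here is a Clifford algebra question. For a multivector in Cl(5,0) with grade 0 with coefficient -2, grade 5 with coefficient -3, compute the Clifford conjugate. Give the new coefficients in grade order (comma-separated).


Clifford conjugate sign for grade k: (-1)^(k(k+1)/2)
Grade 0: (-1)^(0*1/2) = (-1)^0 = 1, coeff -2 -> -2
Grade 5: (-1)^(5*6/2) = (-1)^15 = -1, coeff -3 -> 3
Conjugated coefficients: -2, 3


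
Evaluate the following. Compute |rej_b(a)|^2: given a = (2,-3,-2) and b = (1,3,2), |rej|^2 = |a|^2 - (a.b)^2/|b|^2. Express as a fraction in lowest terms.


|a|^2 = 2^2 + (-3)^2 + (-2)^2 = 17
|b|^2 = 1^2 + 3^2 + 2^2 = 14
a . b = 2*1 + (-3)*3 + (-2)*2 = -11
(a.b)^2 = (-11)^2 = 121
|rej|^2 = 17 - 121/14
= (238 - 121)/14
= 117/14
In lowest terms: 117/14


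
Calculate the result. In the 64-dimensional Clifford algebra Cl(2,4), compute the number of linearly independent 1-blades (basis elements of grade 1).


Number of grade-k basis blades in Cl(p,q) with n = p + q is C(n, k).
n = 2 + 4 = 6
C(6, 1) = 6! / (1! * 5!)
= 720 / (1 * 120)
= 6


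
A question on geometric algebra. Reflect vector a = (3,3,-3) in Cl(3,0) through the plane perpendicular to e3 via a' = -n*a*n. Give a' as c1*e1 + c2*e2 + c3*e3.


Reflection formula: a' = -n*a*n, with n = e3 (unit vector, n^2 = 1).
For reflection through hyperplane perp to e3:
The component along e3 flips sign, others stay.
a = (3, 3, -3)
a' = (3, 3, 3)
a' = 3*e1 + 3*e2 + 3*e3


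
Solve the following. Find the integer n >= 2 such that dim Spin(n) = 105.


dim Spin(n) = dim so(n) = n(n-1)/2.
Solve n(n-1)/2 = 105, i.e. n^2 - n - 210 = 0.
Discriminant = 1 + 8*105 = 841
n = (1 + sqrt(841))/2 = (1 + 29)/2 = 15


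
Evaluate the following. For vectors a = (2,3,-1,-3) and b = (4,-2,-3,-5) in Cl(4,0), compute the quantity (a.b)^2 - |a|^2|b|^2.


a . b = 2*4 + 3*(-2) + (-1)*(-3) + (-3)*(-5)
= 8 + (-6) + 3 + 15 = 20
|a|^2 = 2^2 + 3^2 + (-1)^2 + (-3)^2 = 23
|b|^2 = 4^2 + (-2)^2 + (-3)^2 + (-5)^2 = 54
(a.b)^2 = 20^2 = 400
|a|^2 * |b|^2 = 23 * 54 = 1242
Result = 400 - 1242 = -842


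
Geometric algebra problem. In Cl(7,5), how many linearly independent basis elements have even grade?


Even subalgebra dimension = 2^(n-1)
n = 7 + 5 = 12
2^(12 - 1) = 2^11 = 2048
Verification: sum of C(12,k) for even k = 1 + 66 + 495 + 924 + 495 + 66 + 1 = 2048
Result = 2048


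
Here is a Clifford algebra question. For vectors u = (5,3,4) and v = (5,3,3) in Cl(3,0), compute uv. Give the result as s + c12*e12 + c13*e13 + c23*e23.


In Cl(3,0): e_i^2 = 1, e_ie_j = -e_je_i for i != j.
Scalar part = u . v = 5*5 + 3*3 + 4*3
= 25 + 9 + 12 = 46
e12 coeff = 5*3 - 3*5 = 15 - 15 = 0
e13 coeff = 5*3 - 4*5 = 15 - 20 = -5
e23 coeff = 3*3 - 4*3 = 9 - 12 = -3
uv = 46 + 0*e12 - 5*e13 - 3*e23


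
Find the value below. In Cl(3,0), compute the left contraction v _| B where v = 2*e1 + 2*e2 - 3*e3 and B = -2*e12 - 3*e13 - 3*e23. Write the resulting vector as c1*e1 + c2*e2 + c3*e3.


Left contraction v _| B = <vB>_1 (grade-1 part of the geometric product vB).
Using e1_|e12 = e2, e2_|e12 = -e1, e1_|e13 = e3, e3_|e13 = -e1, e2_|e23 = e3, e3_|e23 = -e2:
e1 coeff: -v2*b12 - v3*b13 = -(2)*(-2) - (-3)*(-3) = -5
e2 coeff: v1*b12 - v3*b23 = (2)*(-2) - (-3)*(-3) = -13
e3 coeff: v1*b13 + v2*b23 = (2)*(-3) + (2)*(-3) = -12
v _| B = -5*e1 - 13*e2 - 12*e3


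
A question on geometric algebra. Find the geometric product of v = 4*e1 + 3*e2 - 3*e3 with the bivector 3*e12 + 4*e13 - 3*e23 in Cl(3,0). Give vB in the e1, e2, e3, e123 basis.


vB has grade-1 (vector) and grade-3 (trivector) parts: vB = (v _| B) + (v ^ B).
Vector part <vB>_1:
  e1: -v2*b12 - v3*b13 = -(3)*(3) - (-3)*(4) = 3
  e2: v1*b12 - v3*b23 = (4)*(3) - (-3)*(-3) = 3
  e3: v1*b13 + v2*b23 = (4)*(4) + (3)*(-3) = 7
Trivector part <vB>_3:
  e123: v1*b23 - v2*b13 + v3*b12 = (4)*(-3) - (3)*(4) + (-3)*(3) = -33
vB = 3*e1 + 3*e2 + 7*e3 - 33*e123


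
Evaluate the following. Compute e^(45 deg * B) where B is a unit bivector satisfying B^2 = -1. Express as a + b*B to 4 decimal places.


For a unit bivector B with B^2 = -1, the exponential series gives
e^(theta*B) = cos(theta) + sin(theta)*B (the GA analogue of Euler's formula).
theta = 45 degrees = 0.785398 rad
cos(45 deg) = 0.7071
sin(45 deg) = 0.7071
exp(theta*B) = 0.7071 + 0.7071*B


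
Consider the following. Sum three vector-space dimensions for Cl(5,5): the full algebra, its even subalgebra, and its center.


n = 5 + 5 = 10
Total dim = 2^10 = 1024
Even subalgebra dim = 2^9 = 512
n is even, so center dim = 1
Sum = 1024 + 512 + 1 = 1537


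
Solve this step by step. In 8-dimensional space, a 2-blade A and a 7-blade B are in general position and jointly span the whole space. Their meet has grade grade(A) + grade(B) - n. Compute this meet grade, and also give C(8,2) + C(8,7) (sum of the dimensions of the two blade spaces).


Meet grade = grade(A) + grade(B) - n
= 2 + 7 - 8 = 1
C(8,2) = 28
C(8,7) = 8
dim_A + dim_B = 28 + 8 = 36


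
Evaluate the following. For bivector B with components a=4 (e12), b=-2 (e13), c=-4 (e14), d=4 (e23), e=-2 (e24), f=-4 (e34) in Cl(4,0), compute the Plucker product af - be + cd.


Plucker relation: af - be + cd
a*f = 4*(-4) = -16
b*e = (-2)*(-2) = 4
c*d = (-4)*4 = -16
af - be + cd = -16 - 4 + (-16)
= -36


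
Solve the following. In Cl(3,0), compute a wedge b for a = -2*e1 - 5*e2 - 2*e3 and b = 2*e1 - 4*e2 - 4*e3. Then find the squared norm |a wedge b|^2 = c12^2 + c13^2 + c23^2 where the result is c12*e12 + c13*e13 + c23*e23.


a wedge b = (a1*b2 - a2*b1)*e12 + (a1*b3 - a3*b1)*e13 + (a2*b3 - a3*b2)*e23
e12 coeff: (-2)*(-4) - (-5)*2 = 8 - (-10) = 18
e13 coeff: (-2)*(-4) - (-2)*2 = 8 - (-4) = 12
e23 coeff: (-5)*(-4) - (-2)*(-4) = 20 - 8 = 12
|a wedge b|^2 = 18^2 + 12^2 + 12^2
= 324 + 144 + 144
= 612


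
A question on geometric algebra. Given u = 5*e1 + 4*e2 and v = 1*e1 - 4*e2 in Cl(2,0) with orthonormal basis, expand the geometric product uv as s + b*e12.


Expand: (5*e1 + 4*e2)(1*e1 - 4*e2)
= 5*1*e1e1 + 5*(-4)*e1e2 + 4*1*e2e1 + 4*(-4)*e2e2
Using e1^2 = e2^2 = 1, e2e1 = -e1e2:
Scalar part s = 5*1 + 4*(-4) = 5 + (-16) = -11
Bivector part b = 5*(-4) - 4*1 = -20 - 4 = -24
uv = -11 - 24*e12


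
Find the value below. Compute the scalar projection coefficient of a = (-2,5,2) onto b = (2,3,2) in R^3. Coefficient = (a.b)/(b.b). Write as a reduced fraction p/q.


Projection coefficient = (a . b) / (b . b)
a . b = (-2)*2 + 5*3 + 2*2
= -4 + 15 + 4 = 15
b . b = 2^2 + 3^2 + 2^2
= 4 + 9 + 4 = 17
Coefficient = 15/17
In lowest terms: 15/17


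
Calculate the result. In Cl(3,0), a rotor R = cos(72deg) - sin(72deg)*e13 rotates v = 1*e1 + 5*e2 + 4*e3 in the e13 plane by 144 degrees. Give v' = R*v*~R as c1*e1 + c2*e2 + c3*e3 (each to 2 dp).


Rotor R = cos(72deg) - sin(72deg)*e13
Rotation angle theta = 2 * 72 = 144 degrees in the e13 plane (e1 -> e3).
The component perpendicular to the plane (e2) is invariant: v'_2 = v2 = 5.00
cos(144deg) = -0.8090, sin(144deg) = 0.5878
v'_1 = v1*cos(theta) - v3*sin(theta) = 1*(-0.8090) - 4*0.5878 = -3.16
v'_3 = v1*sin(theta) + v3*cos(theta) = 1*0.5878 + 4*(-0.8090) = -2.65
v' = -3.16*e1 + 5.00*e2 - 2.65*e3


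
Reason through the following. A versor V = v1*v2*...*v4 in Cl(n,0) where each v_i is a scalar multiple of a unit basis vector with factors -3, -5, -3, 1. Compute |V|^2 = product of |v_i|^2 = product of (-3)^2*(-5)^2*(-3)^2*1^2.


Each vector v_i has |v_i|^2 = s_i^2
Squared scales: (-3)^2 = 9, (-5)^2 = 25, (-3)^2 = 9, 1^2 = 1
|V|^2 = 9 * 25 * 9 * 1
= 2025


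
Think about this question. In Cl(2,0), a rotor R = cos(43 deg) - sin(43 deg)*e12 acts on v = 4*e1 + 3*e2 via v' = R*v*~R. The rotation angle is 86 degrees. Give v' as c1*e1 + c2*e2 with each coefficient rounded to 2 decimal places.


Rotor R = cos(43deg) - sin(43deg)*e12
Rotation angle theta = 2 * 43 = 86 degrees
v' = R*v*~R rotates v by theta.
cos(86deg) = 0.0698, sin(86deg) = 0.9976
v'_1 = 4*cos(86deg) - 3*sin(86deg)
= 4*0.0698 - 3*0.9976
= -2.71
v'_2 = 4*sin(86deg) + 3*cos(86deg)
= 4*0.9976 + 3*0.0698
= 4.20
v' = -2.71*e1 + 4.20*e2


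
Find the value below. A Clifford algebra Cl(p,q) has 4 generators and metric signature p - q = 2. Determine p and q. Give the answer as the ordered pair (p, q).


We need p + q = 4 and p - q = 2.
Adding: 2p = 4 + 2 = 6, so p = 3.
Then q = 4 - 3 = 1.
(p, q) = (3, 1)


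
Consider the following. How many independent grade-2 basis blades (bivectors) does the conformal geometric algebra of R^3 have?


The conformal model of R^3 uses Cl(4,1) with m = 3 + 2 = 5 generators.
Number of grade-2 blades = C(m, 2) = C(5, 2)
= 5*4/2 = 10


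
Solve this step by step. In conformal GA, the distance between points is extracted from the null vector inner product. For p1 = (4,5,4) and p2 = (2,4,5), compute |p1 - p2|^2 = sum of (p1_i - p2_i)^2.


p1 - p2 = (2, 1, -1)
|p1 - p2|^2 = 2^2 + 1^2 + (-1)^2
= 4 + 1 + 1
= 6


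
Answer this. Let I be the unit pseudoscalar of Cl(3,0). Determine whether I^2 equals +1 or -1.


The pseudoscalar I = e1...e_n (product of all n generators) of Cl(p,q) satisfies I^2 = (-1)^(q + n(n-1)/2).
p = 3, q = 0, n = p + q = 3
n(n-1)/2 = 3 * 2 / 2 = 3
Exponent = q + n(n-1)/2 = 0 + 3 = 3
I^2 = (-1)^3 = -1


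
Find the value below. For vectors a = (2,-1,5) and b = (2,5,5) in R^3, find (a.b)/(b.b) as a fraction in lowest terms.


Projection coefficient = (a . b) / (b . b)
a . b = 2*2 + (-1)*5 + 5*5
= 4 + (-5) + 25 = 24
b . b = 2^2 + 5^2 + 5^2
= 4 + 25 + 25 = 54
Coefficient = 24/54
In lowest terms: 4/9


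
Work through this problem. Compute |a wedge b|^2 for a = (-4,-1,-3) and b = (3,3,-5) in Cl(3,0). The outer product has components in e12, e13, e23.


a wedge b = (a1*b2 - a2*b1)*e12 + (a1*b3 - a3*b1)*e13 + (a2*b3 - a3*b2)*e23
e12 coeff: (-4)*3 - (-1)*3 = -12 - (-3) = -9
e13 coeff: (-4)*(-5) - (-3)*3 = 20 - (-9) = 29
e23 coeff: (-1)*(-5) - (-3)*3 = 5 - (-9) = 14
|a wedge b|^2 = (-9)^2 + 29^2 + 14^2
= 81 + 841 + 196
= 1118


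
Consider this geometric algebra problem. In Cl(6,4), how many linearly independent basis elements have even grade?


Even subalgebra dimension = 2^(n-1)
n = 6 + 4 = 10
2^(10 - 1) = 2^9 = 512
Verification: sum of C(10,k) for even k = 1 + 45 + 210 + 210 + 45 + 1 = 512
Result = 512


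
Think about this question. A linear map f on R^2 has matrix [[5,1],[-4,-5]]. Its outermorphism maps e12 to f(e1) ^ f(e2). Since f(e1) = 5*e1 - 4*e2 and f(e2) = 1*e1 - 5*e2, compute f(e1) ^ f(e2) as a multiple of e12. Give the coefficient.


The outermorphism of a linear map f sends e1^e2 to f(e1)^f(e2).
f(e1) = 5*e1 - 4*e2
f(e2) = 1*e1 - 5*e2
f(e1) ^ f(e2) = (5*e1 - 4*e2) ^ (1*e1 - 5*e2)
= 5*(-5)*e12 + (-4)*1*e21
= (-25 - (-4))*e12
= -21*e12
Coefficient = -21


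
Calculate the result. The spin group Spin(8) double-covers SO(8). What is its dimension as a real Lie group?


Spin(n) double-covers SO(n); both have Lie algebra so(n) of dimension n(n-1)/2.
n = 8
n(n-1) = 8 * 7 = 56
dim Spin(8) = 56/2 = 28


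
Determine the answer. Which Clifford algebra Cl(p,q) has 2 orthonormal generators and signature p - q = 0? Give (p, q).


We need p + q = 2 and p - q = 0.
Adding: 2p = 2 + 0 = 2, so p = 1.
Then q = 2 - 1 = 1.
(p, q) = (1, 1)


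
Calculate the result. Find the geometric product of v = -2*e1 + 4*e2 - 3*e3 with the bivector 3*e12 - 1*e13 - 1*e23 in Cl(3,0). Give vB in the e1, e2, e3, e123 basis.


vB has grade-1 (vector) and grade-3 (trivector) parts: vB = (v _| B) + (v ^ B).
Vector part <vB>_1:
  e1: -v2*b12 - v3*b13 = -(4)*(3) - (-3)*(-1) = -15
  e2: v1*b12 - v3*b23 = (-2)*(3) - (-3)*(-1) = -9
  e3: v1*b13 + v2*b23 = (-2)*(-1) + (4)*(-1) = -2
Trivector part <vB>_3:
  e123: v1*b23 - v2*b13 + v3*b12 = (-2)*(-1) - (4)*(-1) + (-3)*(3) = -3
vB = -15*e1 - 9*e2 - 2*e3 - 3*e123


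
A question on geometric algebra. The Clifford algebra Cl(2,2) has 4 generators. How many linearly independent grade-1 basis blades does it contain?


Number of grade-k basis blades in Cl(p,q) with n = p + q is C(n, k).
n = 2 + 2 = 4
C(4, 1) = 4! / (1! * 3!)
= 24 / (1 * 6)
= 4


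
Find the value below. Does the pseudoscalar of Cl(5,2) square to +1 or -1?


The pseudoscalar I = e1...e_n (product of all n generators) of Cl(p,q) satisfies I^2 = (-1)^(q + n(n-1)/2).
p = 5, q = 2, n = p + q = 7
n(n-1)/2 = 7 * 6 / 2 = 21
Exponent = q + n(n-1)/2 = 2 + 21 = 23
I^2 = (-1)^23 = -1


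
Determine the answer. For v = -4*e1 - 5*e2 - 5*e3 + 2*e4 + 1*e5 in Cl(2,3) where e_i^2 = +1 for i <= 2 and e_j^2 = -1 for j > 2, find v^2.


v^2 = sum of c_i^2 * e_i^2
Positive signature terms (e_i^2 = +1): (-4)^2 + (-5)^2 = 41
Negative signature terms (e_j^2 = -1): (-5)^2 + 2^2 + 1^2 = 30
v^2 = 41 - 30 = 11


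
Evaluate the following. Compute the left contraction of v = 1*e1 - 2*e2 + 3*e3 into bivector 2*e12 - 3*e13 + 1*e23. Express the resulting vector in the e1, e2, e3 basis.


Left contraction v _| B = <vB>_1 (grade-1 part of the geometric product vB).
Using e1_|e12 = e2, e2_|e12 = -e1, e1_|e13 = e3, e3_|e13 = -e1, e2_|e23 = e3, e3_|e23 = -e2:
e1 coeff: -v2*b12 - v3*b13 = -(-2)*(2) - (3)*(-3) = 13
e2 coeff: v1*b12 - v3*b23 = (1)*(2) - (3)*(1) = -1
e3 coeff: v1*b13 + v2*b23 = (1)*(-3) + (-2)*(1) = -5
v _| B = 13*e1 - 1*e2 - 5*e3


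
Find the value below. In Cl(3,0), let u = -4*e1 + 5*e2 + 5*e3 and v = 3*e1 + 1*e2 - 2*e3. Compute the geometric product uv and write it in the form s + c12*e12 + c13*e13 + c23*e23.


In Cl(3,0): e_i^2 = 1, e_ie_j = -e_je_i for i != j.
Scalar part = u . v = (-4)*3 + 5*1 + 5*(-2)
= -12 + 5 + (-10) = -17
e12 coeff = (-4)*1 - 5*3 = -4 - 15 = -19
e13 coeff = (-4)*(-2) - 5*3 = 8 - 15 = -7
e23 coeff = 5*(-2) - 5*1 = -10 - 5 = -15
uv = -17 - 19*e12 - 7*e13 - 15*e23


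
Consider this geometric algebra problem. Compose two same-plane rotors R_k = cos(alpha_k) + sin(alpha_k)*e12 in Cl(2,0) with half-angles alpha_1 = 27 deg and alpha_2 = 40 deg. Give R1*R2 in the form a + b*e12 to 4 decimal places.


Same-plane rotors commute and their half-angles add:
R1*R2 = cos(a1 + a2) + sin(a1 + a2)*e12.
a1 + a2 = 27 + 40 = 67 deg
cos(67 deg) = 0.3907
sin(67 deg) = 0.9205
R1*R2 = 0.3907 + 0.9205*e12


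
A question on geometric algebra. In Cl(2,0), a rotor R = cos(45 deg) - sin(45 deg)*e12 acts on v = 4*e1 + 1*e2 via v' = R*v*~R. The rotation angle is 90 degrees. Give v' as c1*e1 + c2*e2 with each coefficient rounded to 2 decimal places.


Rotor R = cos(45deg) - sin(45deg)*e12
Rotation angle theta = 2 * 45 = 90 degrees
v' = R*v*~R rotates v by theta.
cos(90deg) = 0.0000, sin(90deg) = 1.0000
v'_1 = 4*cos(90deg) - 1*sin(90deg)
= 4*0.0000 - 1*1.0000
= -1.00
v'_2 = 4*sin(90deg) + 1*cos(90deg)
= 4*1.0000 + 1*0.0000
= 4.00
v' = -1.00*e1 + 4.00*e2


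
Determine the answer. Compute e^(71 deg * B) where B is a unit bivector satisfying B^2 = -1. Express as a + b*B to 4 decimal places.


For a unit bivector B with B^2 = -1, the exponential series gives
e^(theta*B) = cos(theta) + sin(theta)*B (the GA analogue of Euler's formula).
theta = 71 degrees = 1.239184 rad
cos(71 deg) = 0.3256
sin(71 deg) = 0.9455
exp(theta*B) = 0.3256 + 0.9455*B


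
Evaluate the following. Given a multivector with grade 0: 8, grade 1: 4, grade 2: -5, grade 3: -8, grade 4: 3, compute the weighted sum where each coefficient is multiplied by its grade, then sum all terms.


Grade-weighted sum = sum of grade_k * coefficient_k
0*8 = 0
1*4 = 4
2*(-5) = -10
3*(-8) = -24
4*3 = 12
Total = 0 + 4 + (-10) + (-24) + 12 = -18


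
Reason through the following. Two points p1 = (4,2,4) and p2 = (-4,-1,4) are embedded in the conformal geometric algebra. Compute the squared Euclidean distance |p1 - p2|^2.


p1 - p2 = (8, 3, 0)
|p1 - p2|^2 = 8^2 + 3^2 + 0^2
= 64 + 9 + 0
= 73


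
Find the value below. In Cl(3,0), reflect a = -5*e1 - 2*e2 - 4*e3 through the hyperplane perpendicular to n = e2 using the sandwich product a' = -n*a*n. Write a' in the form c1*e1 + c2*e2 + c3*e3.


Reflection formula: a' = -n*a*n, with n = e2 (unit vector, n^2 = 1).
For reflection through hyperplane perp to e2:
The component along e2 flips sign, others stay.
a = (-5, -2, -4)
a' = (-5, 2, -4)
a' = -5*e1 + 2*e2 - 4*e3


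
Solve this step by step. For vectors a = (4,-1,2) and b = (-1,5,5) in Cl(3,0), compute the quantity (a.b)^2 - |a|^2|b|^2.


a . b = 4*(-1) + (-1)*5 + 2*5
= -4 + (-5) + 10 = 1
|a|^2 = 4^2 + (-1)^2 + 2^2 = 21
|b|^2 = (-1)^2 + 5^2 + 5^2 = 51
(a.b)^2 = 1^2 = 1
|a|^2 * |b|^2 = 21 * 51 = 1071
Result = 1 - 1071 = -1070


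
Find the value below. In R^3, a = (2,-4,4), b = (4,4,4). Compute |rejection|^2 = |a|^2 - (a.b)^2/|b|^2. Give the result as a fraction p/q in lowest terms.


|a|^2 = 2^2 + (-4)^2 + 4^2 = 36
|b|^2 = 4^2 + 4^2 + 4^2 = 48
a . b = 2*4 + (-4)*4 + 4*4 = 8
(a.b)^2 = 8^2 = 64
|rej|^2 = 36 - 64/48
= (1728 - 64)/48
= 1664/48
In lowest terms: 104/3


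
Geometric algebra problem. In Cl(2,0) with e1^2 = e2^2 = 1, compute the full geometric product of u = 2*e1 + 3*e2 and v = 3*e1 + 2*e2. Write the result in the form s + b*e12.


Expand: (2*e1 + 3*e2)(3*e1 + 2*e2)
= 2*3*e1e1 + 2*2*e1e2 + 3*3*e2e1 + 3*2*e2e2
Using e1^2 = e2^2 = 1, e2e1 = -e1e2:
Scalar part s = 2*3 + 3*2 = 6 + 6 = 12
Bivector part b = 2*2 - 3*3 = 4 - 9 = -5
uv = 12 - 5*e12


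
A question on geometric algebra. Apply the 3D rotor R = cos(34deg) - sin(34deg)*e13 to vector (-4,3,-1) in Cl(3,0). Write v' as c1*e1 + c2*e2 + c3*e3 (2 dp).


Rotor R = cos(34deg) - sin(34deg)*e13
Rotation angle theta = 2 * 34 = 68 degrees in the e13 plane (e1 -> e3).
The component perpendicular to the plane (e2) is invariant: v'_2 = v2 = 3.00
cos(68deg) = 0.3746, sin(68deg) = 0.9272
v'_1 = v1*cos(theta) - v3*sin(theta) = -4*0.3746 - (-1)*0.9272 = -0.57
v'_3 = v1*sin(theta) + v3*cos(theta) = -4*0.9272 + (-1)*0.3746 = -4.08
v' = -0.57*e1 + 3.00*e2 - 4.08*e3


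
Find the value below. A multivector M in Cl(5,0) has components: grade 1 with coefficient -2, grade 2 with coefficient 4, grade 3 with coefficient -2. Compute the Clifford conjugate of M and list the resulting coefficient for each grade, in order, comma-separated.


Clifford conjugate sign for grade k: (-1)^(k(k+1)/2)
Grade 1: (-1)^(1*2/2) = (-1)^1 = -1, coeff -2 -> 2
Grade 2: (-1)^(2*3/2) = (-1)^3 = -1, coeff 4 -> -4
Grade 3: (-1)^(3*4/2) = (-1)^6 = 1, coeff -2 -> -2
Conjugated coefficients: 2, -4, -2


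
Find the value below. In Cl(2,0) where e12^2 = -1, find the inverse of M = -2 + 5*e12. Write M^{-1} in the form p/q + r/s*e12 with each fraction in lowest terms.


M = -2 + 5*e12, where e12^2 = -1.
Since M commutes with its reverse ~M = a - b*e12, M * ~M = a^2 - b^2*e12^2 = a^2 + b^2.
So M^{-1} = ~M / (a^2 + b^2) = (a - b*e12)/(a^2 + b^2).
a^2 + b^2 = 4 + 25 = 29
Scalar part = -2/29 = -2/29
Bivector coeff = -5/29 = -5/29
M^{-1} = -2/29 - 5/29*e12


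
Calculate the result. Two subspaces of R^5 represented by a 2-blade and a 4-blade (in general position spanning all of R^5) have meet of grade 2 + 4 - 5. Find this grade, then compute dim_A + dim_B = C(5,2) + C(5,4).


Meet grade = grade(A) + grade(B) - n
= 2 + 4 - 5 = 1
C(5,2) = 10
C(5,4) = 5
dim_A + dim_B = 10 + 5 = 15


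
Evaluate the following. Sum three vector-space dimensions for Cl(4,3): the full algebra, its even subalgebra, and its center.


n = 4 + 3 = 7
Total dim = 2^7 = 128
Even subalgebra dim = 2^6 = 64
n is odd, so center dim = 2
Sum = 128 + 64 + 2 = 194


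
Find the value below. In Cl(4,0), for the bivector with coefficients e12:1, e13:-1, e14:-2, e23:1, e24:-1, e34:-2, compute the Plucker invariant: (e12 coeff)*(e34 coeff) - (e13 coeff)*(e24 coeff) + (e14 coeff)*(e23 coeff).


Plucker relation: af - be + cd
a*f = 1*(-2) = -2
b*e = (-1)*(-1) = 1
c*d = (-2)*1 = -2
af - be + cd = -2 - 1 + (-2)
= -5


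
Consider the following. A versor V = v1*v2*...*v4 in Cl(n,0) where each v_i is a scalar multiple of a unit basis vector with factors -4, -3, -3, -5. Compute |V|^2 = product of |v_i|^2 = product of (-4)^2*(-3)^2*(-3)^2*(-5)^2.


Each vector v_i has |v_i|^2 = s_i^2
Squared scales: (-4)^2 = 16, (-3)^2 = 9, (-3)^2 = 9, (-5)^2 = 25
|V|^2 = 16 * 9 * 9 * 25
= 32400


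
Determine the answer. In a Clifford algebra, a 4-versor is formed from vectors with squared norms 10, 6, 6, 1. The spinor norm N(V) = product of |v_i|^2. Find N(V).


Spinor norm N(V) = |v1|^2 * |v2|^2 * ... * |v4|^2
= 10 * 6 * 6 * 1
Running product: 10, 60, 360, 360
N(V) = 360


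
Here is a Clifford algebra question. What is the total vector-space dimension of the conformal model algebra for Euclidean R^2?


The conformal model of R^2 uses Cl(3,1): the 2 Euclidean generators plus two extra orthogonal generators e+ (e+^2 = +1) and e- (e-^2 = -1), from which the null vectors e0, einf are built.
Number of generators m = 2 + 2 = 4.
dim Cl(p,q) = 2^m = 2^4 = 16


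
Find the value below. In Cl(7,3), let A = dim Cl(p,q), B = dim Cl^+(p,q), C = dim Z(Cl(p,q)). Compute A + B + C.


n = 7 + 3 = 10
Total dim = 2^10 = 1024
Even subalgebra dim = 2^9 = 512
n is even, so center dim = 1
Sum = 1024 + 512 + 1 = 1537


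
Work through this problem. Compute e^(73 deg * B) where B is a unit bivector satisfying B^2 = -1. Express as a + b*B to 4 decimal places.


For a unit bivector B with B^2 = -1, the exponential series gives
e^(theta*B) = cos(theta) + sin(theta)*B (the GA analogue of Euler's formula).
theta = 73 degrees = 1.27409 rad
cos(73 deg) = 0.2924
sin(73 deg) = 0.9563
exp(theta*B) = 0.2924 + 0.9563*B


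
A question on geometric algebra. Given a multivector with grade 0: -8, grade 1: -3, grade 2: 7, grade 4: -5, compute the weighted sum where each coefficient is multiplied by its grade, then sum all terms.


Grade-weighted sum = sum of grade_k * coefficient_k
0*(-8) = 0
1*(-3) = -3
2*7 = 14
4*(-5) = -20
Total = 0 + (-3) + 14 + (-20) = -9


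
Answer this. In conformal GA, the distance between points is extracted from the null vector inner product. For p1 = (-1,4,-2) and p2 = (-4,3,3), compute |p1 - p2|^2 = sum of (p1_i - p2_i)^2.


p1 - p2 = (3, 1, -5)
|p1 - p2|^2 = 3^2 + 1^2 + (-5)^2
= 9 + 1 + 25
= 35


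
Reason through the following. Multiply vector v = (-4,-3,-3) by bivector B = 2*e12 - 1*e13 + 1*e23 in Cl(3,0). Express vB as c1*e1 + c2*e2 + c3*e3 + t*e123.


vB has grade-1 (vector) and grade-3 (trivector) parts: vB = (v _| B) + (v ^ B).
Vector part <vB>_1:
  e1: -v2*b12 - v3*b13 = -(-3)*(2) - (-3)*(-1) = 3
  e2: v1*b12 - v3*b23 = (-4)*(2) - (-3)*(1) = -5
  e3: v1*b13 + v2*b23 = (-4)*(-1) + (-3)*(1) = 1
Trivector part <vB>_3:
  e123: v1*b23 - v2*b13 + v3*b12 = (-4)*(1) - (-3)*(-1) + (-3)*(2) = -13
vB = 3*e1 - 5*e2 + 1*e3 - 13*e123


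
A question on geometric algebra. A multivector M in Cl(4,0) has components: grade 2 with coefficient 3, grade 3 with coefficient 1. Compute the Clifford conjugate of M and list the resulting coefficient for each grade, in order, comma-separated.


Clifford conjugate sign for grade k: (-1)^(k(k+1)/2)
Grade 2: (-1)^(2*3/2) = (-1)^3 = -1, coeff 3 -> -3
Grade 3: (-1)^(3*4/2) = (-1)^6 = 1, coeff 1 -> 1
Conjugated coefficients: -3, 1


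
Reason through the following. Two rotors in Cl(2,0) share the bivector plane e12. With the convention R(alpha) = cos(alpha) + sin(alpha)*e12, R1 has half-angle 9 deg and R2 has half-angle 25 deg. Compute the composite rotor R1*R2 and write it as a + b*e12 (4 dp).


Same-plane rotors commute and their half-angles add:
R1*R2 = cos(a1 + a2) + sin(a1 + a2)*e12.
a1 + a2 = 9 + 25 = 34 deg
cos(34 deg) = 0.8290
sin(34 deg) = 0.5592
R1*R2 = 0.8290 + 0.5592*e12


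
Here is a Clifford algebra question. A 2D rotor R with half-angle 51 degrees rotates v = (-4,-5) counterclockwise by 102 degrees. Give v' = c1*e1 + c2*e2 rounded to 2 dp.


Rotor R = cos(51deg) - sin(51deg)*e12
Rotation angle theta = 2 * 51 = 102 degrees
v' = R*v*~R rotates v by theta.
cos(102deg) = -0.2079, sin(102deg) = 0.9781
v'_1 = -4*cos(102deg) - (-5)*sin(102deg)
= -4*(-0.2079) - (-5)*0.9781
= 5.72
v'_2 = -4*sin(102deg) + (-5)*cos(102deg)
= -4*0.9781 + (-5)*(-0.2079)
= -2.87
v' = 5.72*e1 - 2.87*e2


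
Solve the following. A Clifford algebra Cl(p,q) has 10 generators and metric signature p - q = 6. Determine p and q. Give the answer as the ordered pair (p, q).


We need p + q = 10 and p - q = 6.
Adding: 2p = 10 + 6 = 16, so p = 8.
Then q = 10 - 8 = 2.
(p, q) = (8, 2)


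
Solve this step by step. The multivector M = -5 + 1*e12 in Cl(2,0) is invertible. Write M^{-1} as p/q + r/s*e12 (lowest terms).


M = -5 + 1*e12, where e12^2 = -1.
Since M commutes with its reverse ~M = a - b*e12, M * ~M = a^2 - b^2*e12^2 = a^2 + b^2.
So M^{-1} = ~M / (a^2 + b^2) = (a - b*e12)/(a^2 + b^2).
a^2 + b^2 = 25 + 1 = 26
Scalar part = -5/26 = -5/26
Bivector coeff = -1/26 = -1/26
M^{-1} = -5/26 - 1/26*e12


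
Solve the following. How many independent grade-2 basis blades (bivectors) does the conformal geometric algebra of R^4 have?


The conformal model of R^4 uses Cl(5,1) with m = 4 + 2 = 6 generators.
Number of grade-2 blades = C(m, 2) = C(6, 2)
= 6*5/2 = 15


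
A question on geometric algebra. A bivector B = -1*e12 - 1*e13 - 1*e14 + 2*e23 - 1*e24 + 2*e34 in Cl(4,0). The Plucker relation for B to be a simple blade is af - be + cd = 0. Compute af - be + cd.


Plucker relation: af - be + cd
a*f = (-1)*2 = -2
b*e = (-1)*(-1) = 1
c*d = (-1)*2 = -2
af - be + cd = -2 - 1 + (-2)
= -5


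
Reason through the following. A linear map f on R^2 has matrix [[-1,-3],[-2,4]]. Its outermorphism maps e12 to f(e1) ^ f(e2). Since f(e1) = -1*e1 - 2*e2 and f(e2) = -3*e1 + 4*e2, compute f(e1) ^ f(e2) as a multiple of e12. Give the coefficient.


The outermorphism of a linear map f sends e1^e2 to f(e1)^f(e2).
f(e1) = -1*e1 - 2*e2
f(e2) = -3*e1 + 4*e2
f(e1) ^ f(e2) = (-1*e1 - 2*e2) ^ (-3*e1 + 4*e2)
= (-1)*4*e12 + (-2)*(-3)*e21
= (-4 - 6)*e12
= -10*e12
Coefficient = -10


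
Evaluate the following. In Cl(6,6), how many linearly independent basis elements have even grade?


Even subalgebra dimension = 2^(n-1)
n = 6 + 6 = 12
2^(12 - 1) = 2^11 = 2048
Verification: sum of C(12,k) for even k = 1 + 66 + 495 + 924 + 495 + 66 + 1 = 2048
Result = 2048


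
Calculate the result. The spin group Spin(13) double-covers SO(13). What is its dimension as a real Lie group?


Spin(n) double-covers SO(n); both have Lie algebra so(n) of dimension n(n-1)/2.
n = 13
n(n-1) = 13 * 12 = 156
dim Spin(13) = 156/2 = 78


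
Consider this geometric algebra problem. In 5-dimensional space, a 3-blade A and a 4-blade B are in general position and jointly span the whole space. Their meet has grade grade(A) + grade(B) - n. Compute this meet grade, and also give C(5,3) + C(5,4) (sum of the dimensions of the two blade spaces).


Meet grade = grade(A) + grade(B) - n
= 3 + 4 - 5 = 2
C(5,3) = 10
C(5,4) = 5
dim_A + dim_B = 10 + 5 = 15


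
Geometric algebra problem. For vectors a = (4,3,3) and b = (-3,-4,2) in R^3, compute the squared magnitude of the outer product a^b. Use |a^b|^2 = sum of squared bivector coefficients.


a wedge b = (a1*b2 - a2*b1)*e12 + (a1*b3 - a3*b1)*e13 + (a2*b3 - a3*b2)*e23
e12 coeff: 4*(-4) - 3*(-3) = -16 - (-9) = -7
e13 coeff: 4*2 - 3*(-3) = 8 - (-9) = 17
e23 coeff: 3*2 - 3*(-4) = 6 - (-12) = 18
|a wedge b|^2 = (-7)^2 + 17^2 + 18^2
= 49 + 289 + 324
= 662


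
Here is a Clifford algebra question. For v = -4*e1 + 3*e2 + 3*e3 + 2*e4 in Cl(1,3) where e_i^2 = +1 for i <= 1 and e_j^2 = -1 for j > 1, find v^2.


v^2 = sum of c_i^2 * e_i^2
Positive signature terms (e_i^2 = +1): (-4)^2 = 16
Negative signature terms (e_j^2 = -1): 3^2 + 3^2 + 2^2 = 22
v^2 = 16 - 22 = -6


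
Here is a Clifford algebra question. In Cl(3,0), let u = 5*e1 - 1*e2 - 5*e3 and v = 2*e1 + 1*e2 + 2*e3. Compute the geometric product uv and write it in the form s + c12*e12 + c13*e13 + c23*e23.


In Cl(3,0): e_i^2 = 1, e_ie_j = -e_je_i for i != j.
Scalar part = u . v = 5*2 + (-1)*1 + (-5)*2
= 10 + (-1) + (-10) = -1
e12 coeff = 5*1 - (-1)*2 = 5 - (-2) = 7
e13 coeff = 5*2 - (-5)*2 = 10 - (-10) = 20
e23 coeff = (-1)*2 - (-5)*1 = -2 - (-5) = 3
uv = -1 + 7*e12 + 20*e13 + 3*e23


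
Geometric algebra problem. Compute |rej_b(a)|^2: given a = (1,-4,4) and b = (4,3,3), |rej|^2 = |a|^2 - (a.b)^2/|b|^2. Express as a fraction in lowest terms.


|a|^2 = 1^2 + (-4)^2 + 4^2 = 33
|b|^2 = 4^2 + 3^2 + 3^2 = 34
a . b = 1*4 + (-4)*3 + 4*3 = 4
(a.b)^2 = 4^2 = 16
|rej|^2 = 33 - 16/34
= (1122 - 16)/34
= 1106/34
In lowest terms: 553/17


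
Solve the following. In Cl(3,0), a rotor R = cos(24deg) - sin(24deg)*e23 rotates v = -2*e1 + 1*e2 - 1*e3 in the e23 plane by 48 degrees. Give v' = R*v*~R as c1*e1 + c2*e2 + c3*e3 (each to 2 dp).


Rotor R = cos(24deg) - sin(24deg)*e23
Rotation angle theta = 2 * 24 = 48 degrees in the e23 plane (e2 -> e3).
The component perpendicular to the plane (e1) is invariant: v'_1 = v1 = -2.00
cos(48deg) = 0.6691, sin(48deg) = 0.7431
v'_2 = v2*cos(theta) - v3*sin(theta) = 1*0.6691 - (-1)*0.7431 = 1.41
v'_3 = v2*sin(theta) + v3*cos(theta) = 1*0.7431 + (-1)*0.6691 = 0.07
v' = -2.00*e1 + 1.41*e2 + 0.07*e3


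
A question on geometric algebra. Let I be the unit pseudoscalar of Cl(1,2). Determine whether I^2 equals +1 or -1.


The pseudoscalar I = e1...e_n (product of all n generators) of Cl(p,q) satisfies I^2 = (-1)^(q + n(n-1)/2).
p = 1, q = 2, n = p + q = 3
n(n-1)/2 = 3 * 2 / 2 = 3
Exponent = q + n(n-1)/2 = 2 + 3 = 5
I^2 = (-1)^5 = -1
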